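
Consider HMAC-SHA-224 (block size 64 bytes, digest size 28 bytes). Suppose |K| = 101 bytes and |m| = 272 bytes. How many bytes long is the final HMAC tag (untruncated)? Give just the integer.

28

The tag is one SHA-224 digest: 28 bytes.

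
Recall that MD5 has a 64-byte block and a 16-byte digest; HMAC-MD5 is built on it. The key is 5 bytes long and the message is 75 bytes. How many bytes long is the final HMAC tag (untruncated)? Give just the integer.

16

The tag is one MD5 digest: 16 bytes.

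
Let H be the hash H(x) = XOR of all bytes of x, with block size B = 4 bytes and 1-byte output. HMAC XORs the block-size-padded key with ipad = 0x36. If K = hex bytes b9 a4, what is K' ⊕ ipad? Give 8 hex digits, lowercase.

8f923636

Key hex bytes b9 a4 is 2 bytes ≤ B = 4; zero-pad to 4 bytes: K' = b9 a4 00 00.
XOR each byte with 0x36: b9⊕36=8f, a4⊕36=92, 00⊕36=36, 00⊕36=36.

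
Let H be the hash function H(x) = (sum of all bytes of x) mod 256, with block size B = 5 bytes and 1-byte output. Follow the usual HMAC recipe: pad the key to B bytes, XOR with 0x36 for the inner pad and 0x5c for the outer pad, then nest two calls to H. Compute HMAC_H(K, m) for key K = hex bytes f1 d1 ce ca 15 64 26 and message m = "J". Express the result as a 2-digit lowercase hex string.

06

Key hex bytes f1 d1 ce ca 15 64 26 is 7 bytes > B = 5, so hash it first: H(key) = f9, then zero-pad to 5 bytes: K' = f9 00 00 00 00.
K' ⊕ ipad = cf 36 36 36 36.  K' ⊕ opad = a5 5c 5c 5c 5c.
Inner input = (K'⊕ipad) ∥ m = cf 36 36 36 36 ∥ 4a.
Inner hash: sum = 207+54+54+54+54+74 = 497; mod 256 = 241 → f1.
Outer input = (K'⊕opad) ∥ inner = a5 5c 5c 5c 5c ∥ f1.
Outer hash (tag): sum = 165+92+92+92+92+241 = 774; mod 256 = 6 → 06.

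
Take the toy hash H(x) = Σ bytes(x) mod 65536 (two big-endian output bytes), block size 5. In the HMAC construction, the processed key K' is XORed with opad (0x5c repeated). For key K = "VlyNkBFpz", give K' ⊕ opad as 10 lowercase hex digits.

Key "VlyNkBFpz" = 56 6c 79 4e 6b 42 46 70 7a is 9 bytes > B = 5, so hash it first: H(key) = 03 66, then zero-pad to 5 bytes: K' = 03 66 00 00 00.
XOR each byte with 0x5c: 03⊕5c=5f, 66⊕5c=3a, 00⊕5c=5c, 00⊕5c=5c, 00⊕5c=5c.

5f3a5c5c5c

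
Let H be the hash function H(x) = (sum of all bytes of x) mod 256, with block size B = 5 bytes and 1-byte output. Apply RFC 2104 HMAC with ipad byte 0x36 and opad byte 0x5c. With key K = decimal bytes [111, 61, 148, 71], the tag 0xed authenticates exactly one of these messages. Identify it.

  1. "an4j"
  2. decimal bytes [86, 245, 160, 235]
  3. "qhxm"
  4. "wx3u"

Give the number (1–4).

Key decimal bytes [111, 61, 148, 71] = 6f 3d 94 47 is 4 bytes ≤ B = 5; zero-pad to 5 bytes: K' = 6f 3d 94 47 00.
K' ⊕ ipad = 59 0b a2 71 36; K' ⊕ opad = 33 61 c8 1b 5c.
m1: inner = H(59 0b a2 71 36 61 6e 34 6a) = 1a; tag = H(33 61 c8 1b 5c 1a) = ed ← matches
m2: inner = H(59 0b a2 71 36 56 f5 a0 eb) = 83; tag = H(33 61 c8 1b 5c 83) = 56
m3: inner = H(59 0b a2 71 36 71 68 78 6d) = 6b; tag = H(33 61 c8 1b 5c 6b) = 3e
m4: inner = H(59 0b a2 71 36 77 78 33 75) = 44; tag = H(33 61 c8 1b 5c 44) = 17

1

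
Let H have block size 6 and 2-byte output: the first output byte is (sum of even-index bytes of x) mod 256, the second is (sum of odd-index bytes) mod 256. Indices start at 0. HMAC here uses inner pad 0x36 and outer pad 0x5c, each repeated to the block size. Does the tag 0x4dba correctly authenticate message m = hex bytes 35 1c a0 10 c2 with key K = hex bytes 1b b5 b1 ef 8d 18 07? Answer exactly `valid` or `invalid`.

Key hex bytes 1b b5 b1 ef 8d 18 07 is 7 bytes > B = 6, so hash it first: H(key) = 60 bc, then zero-pad to 6 bytes: K' = 60 bc 00 00 00 00.
K' ⊕ ipad = 56 8a 36 36 36 36; K' ⊕ opad = 3c e0 5c 5c 5c 5c.
Inner hash: even-index sum = 601 mod 256 = 89; odd-index sum = 290 mod 256 = 34 → 59 22.
Outer hash (recomputed tag): even-index sum = 333 mod 256 = 77; odd-index sum = 442 mod 256 = 186 → 4d ba.
Recomputed tag = 4dba; claimed = 4dba → match.

valid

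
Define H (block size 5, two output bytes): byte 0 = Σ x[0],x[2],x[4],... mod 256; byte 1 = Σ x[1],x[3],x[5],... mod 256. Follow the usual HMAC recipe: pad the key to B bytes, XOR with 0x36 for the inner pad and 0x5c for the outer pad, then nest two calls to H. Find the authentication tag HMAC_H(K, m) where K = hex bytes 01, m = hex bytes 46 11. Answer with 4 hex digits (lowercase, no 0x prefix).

c76c

Key hex bytes 01 is 1 byte ≤ B = 5; zero-pad to 5 bytes: K' = 01 00 00 00 00.
K' ⊕ ipad = 37 36 36 36 36.  K' ⊕ opad = 5d 5c 5c 5c 5c.
Inner input = (K'⊕ipad) ∥ m = 37 36 36 36 36 ∥ 46 11.
Inner hash: even-index sum = 180 mod 256 = 180; odd-index sum = 178 mod 256 = 178 → b4 b2.
Outer input = (K'⊕opad) ∥ inner = 5d 5c 5c 5c 5c ∥ b4 b2.
Outer hash (tag): even-index sum = 455 mod 256 = 199; odd-index sum = 364 mod 256 = 108 → c7 6c.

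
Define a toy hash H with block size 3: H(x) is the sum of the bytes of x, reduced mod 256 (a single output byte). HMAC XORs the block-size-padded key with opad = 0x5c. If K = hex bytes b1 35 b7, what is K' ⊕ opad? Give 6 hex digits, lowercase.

Key hex bytes b1 35 b7 is exactly B = 3 bytes: K' = b1 35 b7.
XOR each byte with 0x5c: b1⊕5c=ed, 35⊕5c=69, b7⊕5c=eb.

ed69eb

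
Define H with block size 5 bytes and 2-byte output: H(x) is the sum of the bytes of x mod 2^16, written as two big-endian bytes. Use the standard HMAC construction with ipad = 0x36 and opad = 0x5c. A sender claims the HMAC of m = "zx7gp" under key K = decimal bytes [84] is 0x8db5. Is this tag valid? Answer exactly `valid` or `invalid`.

invalid

Key decimal bytes [84] = 54 is 1 byte ≤ B = 5; zero-pad to 5 bytes: K' = 54 00 00 00 00.
K' ⊕ ipad = 62 36 36 36 36; K' ⊕ opad = 08 5c 5c 5c 5c.
Inner hash: sum = 98+54+54+54+54+122+120+55+103+112 = 826 → 03 3a.
Outer hash (recomputed tag): sum = 8+92+92+92+92+3+58 = 437 → 01 b5.
Recomputed tag = 01b5; claimed = 8db5 → mismatch.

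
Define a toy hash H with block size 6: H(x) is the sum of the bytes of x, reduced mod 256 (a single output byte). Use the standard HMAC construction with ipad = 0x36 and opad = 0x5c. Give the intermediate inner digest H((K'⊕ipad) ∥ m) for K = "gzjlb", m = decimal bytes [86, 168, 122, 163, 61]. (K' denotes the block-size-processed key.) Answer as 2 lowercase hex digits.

35

Key "gzjlb" = 67 7a 6a 6c 62 is 5 bytes ≤ B = 6; zero-pad to 6 bytes: K' = 67 7a 6a 6c 62 00.
K' ⊕ ipad = 51 4c 5c 5a 54 36.
Inner input = 51 4c 5c 5a 54 36 ∥ 56 a8 7a a3 3d.
Inner hash: sum = 81+76+92+90+84+54+86+168+122+163+61 = 1077; mod 256 = 53 → 35.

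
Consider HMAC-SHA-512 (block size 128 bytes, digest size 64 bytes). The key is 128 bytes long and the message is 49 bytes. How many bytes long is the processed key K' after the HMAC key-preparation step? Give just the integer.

128

Key is 128 ≤ 128 bytes, zero-padded: |K'| = 128.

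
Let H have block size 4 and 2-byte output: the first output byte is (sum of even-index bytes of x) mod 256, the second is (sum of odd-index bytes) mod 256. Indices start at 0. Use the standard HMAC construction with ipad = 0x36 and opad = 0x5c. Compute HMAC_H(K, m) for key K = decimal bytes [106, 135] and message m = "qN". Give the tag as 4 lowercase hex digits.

Key decimal bytes [106, 135] = 6a 87 is 2 bytes ≤ B = 4; zero-pad to 4 bytes: K' = 6a 87 00 00.
K' ⊕ ipad = 5c b1 36 36.  K' ⊕ opad = 36 db 5c 5c.
Inner input = (K'⊕ipad) ∥ m = 5c b1 36 36 ∥ 71 4e.
Inner hash: even-index sum = 259 mod 256 = 3; odd-index sum = 309 mod 256 = 53 → 03 35.
Outer input = (K'⊕opad) ∥ inner = 36 db 5c 5c ∥ 03 35.
Outer hash (tag): even-index sum = 149 mod 256 = 149; odd-index sum = 364 mod 256 = 108 → 95 6c.

956c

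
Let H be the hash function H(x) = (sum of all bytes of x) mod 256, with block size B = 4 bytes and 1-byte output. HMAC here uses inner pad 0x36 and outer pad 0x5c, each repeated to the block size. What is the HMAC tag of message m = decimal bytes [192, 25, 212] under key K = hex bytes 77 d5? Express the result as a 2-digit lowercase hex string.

Key hex bytes 77 d5 is 2 bytes ≤ B = 4; zero-pad to 4 bytes: K' = 77 d5 00 00.
K' ⊕ ipad = 41 e3 36 36.  K' ⊕ opad = 2b 89 5c 5c.
Inner input = (K'⊕ipad) ∥ m = 41 e3 36 36 ∥ c0 19 d4.
Inner hash: sum = 65+227+54+54+192+25+212 = 829; mod 256 = 61 → 3d.
Outer input = (K'⊕opad) ∥ inner = 2b 89 5c 5c ∥ 3d.
Outer hash (tag): sum = 43+137+92+92+61 = 425; mod 256 = 169 → a9.

a9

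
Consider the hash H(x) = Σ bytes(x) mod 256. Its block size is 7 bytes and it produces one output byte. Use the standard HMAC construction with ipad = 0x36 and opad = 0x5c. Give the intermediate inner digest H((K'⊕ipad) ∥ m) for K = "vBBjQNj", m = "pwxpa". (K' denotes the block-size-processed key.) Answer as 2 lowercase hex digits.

Key "vBBjQNj" = 76 42 42 6a 51 4e 6a is exactly B = 7 bytes: K' = 76 42 42 6a 51 4e 6a.
K' ⊕ ipad = 40 74 74 5c 67 78 5c.
Inner input = 40 74 74 5c 67 78 5c ∥ 70 77 78 70 61.
Inner hash: sum = 64+116+116+92+103+120+92+112+119+120+112+97 = 1263; mod 256 = 239 → ef.

ef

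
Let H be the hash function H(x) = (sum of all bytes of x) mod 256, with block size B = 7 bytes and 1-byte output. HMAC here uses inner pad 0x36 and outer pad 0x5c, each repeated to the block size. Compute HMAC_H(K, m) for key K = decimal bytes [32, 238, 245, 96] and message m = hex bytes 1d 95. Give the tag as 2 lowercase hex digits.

Key decimal bytes [32, 238, 245, 96] = 20 ee f5 60 is 4 bytes ≤ B = 7; zero-pad to 7 bytes: K' = 20 ee f5 60 00 00 00.
K' ⊕ ipad = 16 d8 c3 56 36 36 36.  K' ⊕ opad = 7c b2 a9 3c 5c 5c 5c.
Inner input = (K'⊕ipad) ∥ m = 16 d8 c3 56 36 36 36 ∥ 1d 95.
Inner hash: sum = 22+216+195+86+54+54+54+29+149 = 859; mod 256 = 91 → 5b.
Outer input = (K'⊕opad) ∥ inner = 7c b2 a9 3c 5c 5c 5c ∥ 5b.
Outer hash (tag): sum = 124+178+169+60+92+92+92+91 = 898; mod 256 = 130 → 82.

82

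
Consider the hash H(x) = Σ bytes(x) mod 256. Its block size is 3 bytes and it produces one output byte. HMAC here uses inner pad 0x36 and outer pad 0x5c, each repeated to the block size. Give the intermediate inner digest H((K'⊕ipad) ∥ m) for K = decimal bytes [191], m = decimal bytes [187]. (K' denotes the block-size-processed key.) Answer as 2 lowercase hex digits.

b0

Key decimal bytes [191] = bf is 1 byte ≤ B = 3; zero-pad to 3 bytes: K' = bf 00 00.
K' ⊕ ipad = 89 36 36.
Inner input = 89 36 36 ∥ bb.
Inner hash: sum = 137+54+54+187 = 432; mod 256 = 176 → b0.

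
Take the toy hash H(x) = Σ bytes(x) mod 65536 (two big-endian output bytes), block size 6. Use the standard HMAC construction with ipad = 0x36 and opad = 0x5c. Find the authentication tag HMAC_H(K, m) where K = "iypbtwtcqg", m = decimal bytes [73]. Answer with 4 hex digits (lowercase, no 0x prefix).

Key "iypbtwtcqg" = 69 79 70 62 74 77 74 63 71 67 is 10 bytes > B = 6, so hash it first: H(key) = 04 4e, then zero-pad to 6 bytes: K' = 04 4e 00 00 00 00.
K' ⊕ ipad = 32 78 36 36 36 36.  K' ⊕ opad = 58 12 5c 5c 5c 5c.
Inner input = (K'⊕ipad) ∥ m = 32 78 36 36 36 36 ∥ 49.
Inner hash: sum = 50+120+54+54+54+54+73 = 459 → 01 cb.
Outer input = (K'⊕opad) ∥ inner = 58 12 5c 5c 5c 5c ∥ 01 cb.
Outer hash (tag): sum = 88+18+92+92+92+92+1+203 = 678 → 02 a6.

02a6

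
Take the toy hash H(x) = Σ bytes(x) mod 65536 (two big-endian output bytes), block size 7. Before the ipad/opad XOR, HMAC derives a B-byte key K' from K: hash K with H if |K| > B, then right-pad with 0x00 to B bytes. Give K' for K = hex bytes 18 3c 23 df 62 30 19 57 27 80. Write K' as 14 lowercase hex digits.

|K| = 10 > B = 7, so first hash the key.
H(K): sum = 24+60+35+223+98+48+25+87+39+128 = 767 → 02 ff.
Zero-pad H(K) = 02 ff to 7 bytes: K' = 02 ff 00 00 00 00 00.

02ff0000000000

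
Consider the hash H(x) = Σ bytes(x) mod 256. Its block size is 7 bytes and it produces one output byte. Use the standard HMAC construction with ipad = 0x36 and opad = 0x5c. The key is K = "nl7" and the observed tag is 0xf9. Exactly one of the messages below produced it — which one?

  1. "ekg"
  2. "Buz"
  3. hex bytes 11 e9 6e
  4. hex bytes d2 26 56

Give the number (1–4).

Key "nl7" = 6e 6c 37 is 3 bytes ≤ B = 7; zero-pad to 7 bytes: K' = 6e 6c 37 00 00 00 00.
K' ⊕ ipad = 58 5a 01 36 36 36 36; K' ⊕ opad = 32 30 6b 5c 5c 5c 5c.
m1: inner = H(58 5a 01 36 36 36 36 65 6b 67) = c2; tag = H(32 30 6b 5c 5c 5c 5c c2) = ff
m2: inner = H(58 5a 01 36 36 36 36 42 75 7a) = bc; tag = H(32 30 6b 5c 5c 5c 5c bc) = f9 ← matches
m3: inner = H(58 5a 01 36 36 36 36 11 e9 6e) = f3; tag = H(32 30 6b 5c 5c 5c 5c f3) = 30
m4: inner = H(58 5a 01 36 36 36 36 d2 26 56) = d9; tag = H(32 30 6b 5c 5c 5c 5c d9) = 16

2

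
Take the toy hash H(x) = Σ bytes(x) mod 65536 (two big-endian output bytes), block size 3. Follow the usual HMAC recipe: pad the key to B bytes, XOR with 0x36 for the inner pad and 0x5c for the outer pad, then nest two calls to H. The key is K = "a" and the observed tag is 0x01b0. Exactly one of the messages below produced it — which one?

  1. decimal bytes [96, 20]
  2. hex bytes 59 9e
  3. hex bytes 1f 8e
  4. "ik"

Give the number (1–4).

Key "a" = 61 is 1 byte ≤ B = 3; zero-pad to 3 bytes: K' = 61 00 00.
K' ⊕ ipad = 57 36 36; K' ⊕ opad = 3d 5c 5c.
m1: inner = H(57 36 36 60 14) = 01 37; tag = H(3d 5c 5c 01 37) = 012d
m2: inner = H(57 36 36 59 9e) = 01 ba; tag = H(3d 5c 5c 01 ba) = 01b0 ← matches
m3: inner = H(57 36 36 1f 8e) = 01 70; tag = H(3d 5c 5c 01 70) = 0166
m4: inner = H(57 36 36 69 6b) = 01 97; tag = H(3d 5c 5c 01 97) = 018d

2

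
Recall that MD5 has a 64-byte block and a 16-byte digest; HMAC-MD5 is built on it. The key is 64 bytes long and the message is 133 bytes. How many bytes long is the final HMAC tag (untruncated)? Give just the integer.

The tag is one MD5 digest: 16 bytes.

16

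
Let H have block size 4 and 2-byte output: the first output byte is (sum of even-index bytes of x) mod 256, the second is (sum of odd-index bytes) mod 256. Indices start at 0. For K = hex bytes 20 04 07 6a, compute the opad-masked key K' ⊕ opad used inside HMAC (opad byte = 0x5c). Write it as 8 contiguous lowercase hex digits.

7c585b36

Key hex bytes 20 04 07 6a is exactly B = 4 bytes: K' = 20 04 07 6a.
XOR each byte with 0x5c: 20⊕5c=7c, 04⊕5c=58, 07⊕5c=5b, 6a⊕5c=36.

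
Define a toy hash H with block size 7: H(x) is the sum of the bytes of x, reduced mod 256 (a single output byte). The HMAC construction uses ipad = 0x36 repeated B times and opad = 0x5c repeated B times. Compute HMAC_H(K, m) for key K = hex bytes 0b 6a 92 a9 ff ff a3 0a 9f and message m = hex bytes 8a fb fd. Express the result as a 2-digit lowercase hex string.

Key hex bytes 0b 6a 92 a9 ff ff a3 0a 9f is 9 bytes > B = 7, so hash it first: H(key) = fa, then zero-pad to 7 bytes: K' = fa 00 00 00 00 00 00.
K' ⊕ ipad = cc 36 36 36 36 36 36.  K' ⊕ opad = a6 5c 5c 5c 5c 5c 5c.
Inner input = (K'⊕ipad) ∥ m = cc 36 36 36 36 36 36 ∥ 8a fb fd.
Inner hash: sum = 204+54+54+54+54+54+54+138+251+253 = 1170; mod 256 = 146 → 92.
Outer input = (K'⊕opad) ∥ inner = a6 5c 5c 5c 5c 5c 5c ∥ 92.
Outer hash (tag): sum = 166+92+92+92+92+92+92+146 = 864; mod 256 = 96 → 60.

60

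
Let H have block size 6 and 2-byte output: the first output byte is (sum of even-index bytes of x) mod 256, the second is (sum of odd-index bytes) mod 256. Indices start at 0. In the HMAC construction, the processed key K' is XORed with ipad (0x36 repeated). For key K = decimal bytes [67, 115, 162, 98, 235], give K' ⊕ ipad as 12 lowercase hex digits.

Key decimal bytes [67, 115, 162, 98, 235] = 43 73 a2 62 eb is 5 bytes ≤ B = 6; zero-pad to 6 bytes: K' = 43 73 a2 62 eb 00.
XOR each byte with 0x36: 43⊕36=75, 73⊕36=45, a2⊕36=94, 62⊕36=54, eb⊕36=dd, 00⊕36=36.

75459454dd36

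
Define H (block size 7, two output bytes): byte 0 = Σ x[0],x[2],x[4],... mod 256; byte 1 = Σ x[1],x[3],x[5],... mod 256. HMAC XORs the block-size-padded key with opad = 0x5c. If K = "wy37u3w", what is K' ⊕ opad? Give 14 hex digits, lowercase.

2b256f6b296f2b

Key "wy37u3w" = 77 79 33 37 75 33 77 is exactly B = 7 bytes: K' = 77 79 33 37 75 33 77.
XOR each byte with 0x5c: 77⊕5c=2b, 79⊕5c=25, 33⊕5c=6f, 37⊕5c=6b, 75⊕5c=29, 33⊕5c=6f, 77⊕5c=2b.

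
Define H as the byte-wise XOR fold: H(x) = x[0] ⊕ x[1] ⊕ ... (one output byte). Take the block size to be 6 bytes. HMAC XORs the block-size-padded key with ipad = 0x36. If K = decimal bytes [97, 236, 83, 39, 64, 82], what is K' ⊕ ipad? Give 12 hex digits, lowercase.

Key decimal bytes [97, 236, 83, 39, 64, 82] = 61 ec 53 27 40 52 is exactly B = 6 bytes: K' = 61 ec 53 27 40 52.
XOR each byte with 0x36: 61⊕36=57, ec⊕36=da, 53⊕36=65, 27⊕36=11, 40⊕36=76, 52⊕36=64.

57da65117664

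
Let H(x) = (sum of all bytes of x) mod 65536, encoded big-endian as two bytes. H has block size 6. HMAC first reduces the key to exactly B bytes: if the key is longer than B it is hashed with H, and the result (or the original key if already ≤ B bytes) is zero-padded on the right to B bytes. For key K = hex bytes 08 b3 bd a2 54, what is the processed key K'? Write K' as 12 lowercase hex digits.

Key hex bytes 08 b3 bd a2 54 is 5 bytes ≤ B = 6; zero-pad to 6 bytes: K' = 08 b3 bd a2 54 00.

08b3bda25400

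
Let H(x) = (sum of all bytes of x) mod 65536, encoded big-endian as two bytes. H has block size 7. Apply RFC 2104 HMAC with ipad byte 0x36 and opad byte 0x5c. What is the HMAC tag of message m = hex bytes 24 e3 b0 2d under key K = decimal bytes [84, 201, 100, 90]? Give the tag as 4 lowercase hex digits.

0298

Key decimal bytes [84, 201, 100, 90] = 54 c9 64 5a is 4 bytes ≤ B = 7; zero-pad to 7 bytes: K' = 54 c9 64 5a 00 00 00.
K' ⊕ ipad = 62 ff 52 6c 36 36 36.  K' ⊕ opad = 08 95 38 06 5c 5c 5c.
Inner input = (K'⊕ipad) ∥ m = 62 ff 52 6c 36 36 36 ∥ 24 e3 b0 2d.
Inner hash: sum = 98+255+82+108+54+54+54+36+227+176+45 = 1189 → 04 a5.
Outer input = (K'⊕opad) ∥ inner = 08 95 38 06 5c 5c 5c ∥ 04 a5.
Outer hash (tag): sum = 8+149+56+6+92+92+92+4+165 = 664 → 02 98.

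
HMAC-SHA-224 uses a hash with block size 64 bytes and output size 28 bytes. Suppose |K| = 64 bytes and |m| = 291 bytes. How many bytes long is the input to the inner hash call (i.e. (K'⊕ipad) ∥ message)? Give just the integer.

Key is 64 ≤ 64 bytes, zero-padded: |K'| = 64.
Inner input = (K'⊕ipad) ∥ m → 64 + 291 = 355 bytes.

355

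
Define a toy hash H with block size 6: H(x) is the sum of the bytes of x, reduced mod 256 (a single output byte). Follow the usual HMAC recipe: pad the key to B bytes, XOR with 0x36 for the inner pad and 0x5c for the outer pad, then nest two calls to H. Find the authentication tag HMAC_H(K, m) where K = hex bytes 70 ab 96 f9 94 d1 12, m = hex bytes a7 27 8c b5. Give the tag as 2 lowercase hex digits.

Key hex bytes 70 ab 96 f9 94 d1 12 is 7 bytes > B = 6, so hash it first: H(key) = 21, then zero-pad to 6 bytes: K' = 21 00 00 00 00 00.
K' ⊕ ipad = 17 36 36 36 36 36.  K' ⊕ opad = 7d 5c 5c 5c 5c 5c.
Inner input = (K'⊕ipad) ∥ m = 17 36 36 36 36 36 ∥ a7 27 8c b5.
Inner hash: sum = 23+54+54+54+54+54+167+39+140+181 = 820; mod 256 = 52 → 34.
Outer input = (K'⊕opad) ∥ inner = 7d 5c 5c 5c 5c 5c ∥ 34.
Outer hash (tag): sum = 125+92+92+92+92+92+52 = 637; mod 256 = 125 → 7d.

7d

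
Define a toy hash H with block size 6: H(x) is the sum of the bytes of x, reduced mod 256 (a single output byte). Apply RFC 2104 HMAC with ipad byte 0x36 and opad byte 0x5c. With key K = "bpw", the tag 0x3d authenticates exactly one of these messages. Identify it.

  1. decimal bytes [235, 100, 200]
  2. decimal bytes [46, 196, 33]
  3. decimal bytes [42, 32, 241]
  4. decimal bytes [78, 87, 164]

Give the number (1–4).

Key "bpw" = 62 70 77 is 3 bytes ≤ B = 6; zero-pad to 6 bytes: K' = 62 70 77 00 00 00.
K' ⊕ ipad = 54 46 41 36 36 36; K' ⊕ opad = 3e 2c 2b 5c 5c 5c.
m1: inner = H(54 46 41 36 36 36 eb 64 c8) = 94; tag = H(3e 2c 2b 5c 5c 5c 94) = 3d ← matches
m2: inner = H(54 46 41 36 36 36 2e c4 21) = 90; tag = H(3e 2c 2b 5c 5c 5c 90) = 39
m3: inner = H(54 46 41 36 36 36 2a 20 f1) = b8; tag = H(3e 2c 2b 5c 5c 5c b8) = 61
m4: inner = H(54 46 41 36 36 36 4e 57 a4) = c6; tag = H(3e 2c 2b 5c 5c 5c c6) = 6f

1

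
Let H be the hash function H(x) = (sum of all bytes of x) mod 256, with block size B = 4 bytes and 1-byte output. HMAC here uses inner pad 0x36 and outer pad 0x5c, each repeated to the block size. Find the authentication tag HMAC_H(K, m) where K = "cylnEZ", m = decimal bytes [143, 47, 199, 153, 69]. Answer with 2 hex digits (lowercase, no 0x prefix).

Key "cylnEZ" = 63 79 6c 6e 45 5a is 6 bytes > B = 4, so hash it first: H(key) = 55, then zero-pad to 4 bytes: K' = 55 00 00 00.
K' ⊕ ipad = 63 36 36 36.  K' ⊕ opad = 09 5c 5c 5c.
Inner input = (K'⊕ipad) ∥ m = 63 36 36 36 ∥ 8f 2f c7 99 45.
Inner hash: sum = 99+54+54+54+143+47+199+153+69 = 872; mod 256 = 104 → 68.
Outer input = (K'⊕opad) ∥ inner = 09 5c 5c 5c ∥ 68.
Outer hash (tag): sum = 9+92+92+92+104 = 389; mod 256 = 133 → 85.

85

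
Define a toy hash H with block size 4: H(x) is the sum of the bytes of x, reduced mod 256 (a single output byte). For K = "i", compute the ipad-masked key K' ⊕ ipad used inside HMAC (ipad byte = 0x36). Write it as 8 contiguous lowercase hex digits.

5f363636

Key "i" = 69 is 1 byte ≤ B = 4; zero-pad to 4 bytes: K' = 69 00 00 00.
XOR each byte with 0x36: 69⊕36=5f, 00⊕36=36, 00⊕36=36, 00⊕36=36.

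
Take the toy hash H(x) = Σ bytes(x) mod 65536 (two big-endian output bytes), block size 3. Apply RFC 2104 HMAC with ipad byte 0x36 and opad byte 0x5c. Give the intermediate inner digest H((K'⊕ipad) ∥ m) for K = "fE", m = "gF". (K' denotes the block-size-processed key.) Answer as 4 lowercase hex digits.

Key "fE" = 66 45 is 2 bytes ≤ B = 3; zero-pad to 3 bytes: K' = 66 45 00.
K' ⊕ ipad = 50 73 36.
Inner input = 50 73 36 ∥ 67 46.
Inner hash: sum = 80+115+54+103+70 = 422 → 01 a6.

01a6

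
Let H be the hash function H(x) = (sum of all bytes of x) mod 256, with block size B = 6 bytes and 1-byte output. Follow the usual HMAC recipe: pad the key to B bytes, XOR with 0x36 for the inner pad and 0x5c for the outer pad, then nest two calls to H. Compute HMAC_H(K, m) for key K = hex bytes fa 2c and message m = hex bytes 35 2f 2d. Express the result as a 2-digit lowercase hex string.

d5

Key hex bytes fa 2c is 2 bytes ≤ B = 6; zero-pad to 6 bytes: K' = fa 2c 00 00 00 00.
K' ⊕ ipad = cc 1a 36 36 36 36.  K' ⊕ opad = a6 70 5c 5c 5c 5c.
Inner input = (K'⊕ipad) ∥ m = cc 1a 36 36 36 36 ∥ 35 2f 2d.
Inner hash: sum = 204+26+54+54+54+54+53+47+45 = 591; mod 256 = 79 → 4f.
Outer input = (K'⊕opad) ∥ inner = a6 70 5c 5c 5c 5c ∥ 4f.
Outer hash (tag): sum = 166+112+92+92+92+92+79 = 725; mod 256 = 213 → d5.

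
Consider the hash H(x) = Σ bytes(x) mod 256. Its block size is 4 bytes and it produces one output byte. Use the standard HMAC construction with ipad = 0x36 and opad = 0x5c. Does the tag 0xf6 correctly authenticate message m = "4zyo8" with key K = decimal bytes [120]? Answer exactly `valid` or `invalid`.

valid

Key decimal bytes [120] = 78 is 1 byte ≤ B = 4; zero-pad to 4 bytes: K' = 78 00 00 00.
K' ⊕ ipad = 4e 36 36 36; K' ⊕ opad = 24 5c 5c 5c.
Inner hash: sum = 78+54+54+54+52+122+121+111+56 = 702; mod 256 = 190 → be.
Outer hash (recomputed tag): sum = 36+92+92+92+190 = 502; mod 256 = 246 → f6.
Recomputed tag = f6; claimed = f6 → match.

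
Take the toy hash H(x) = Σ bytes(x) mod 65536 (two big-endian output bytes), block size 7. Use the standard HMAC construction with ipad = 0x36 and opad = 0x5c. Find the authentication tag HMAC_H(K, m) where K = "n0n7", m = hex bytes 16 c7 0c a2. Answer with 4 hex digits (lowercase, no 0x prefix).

0335

Key "n0n7" = 6e 30 6e 37 is 4 bytes ≤ B = 7; zero-pad to 7 bytes: K' = 6e 30 6e 37 00 00 00.
K' ⊕ ipad = 58 06 58 01 36 36 36.  K' ⊕ opad = 32 6c 32 6b 5c 5c 5c.
Inner input = (K'⊕ipad) ∥ m = 58 06 58 01 36 36 36 ∥ 16 c7 0c a2.
Inner hash: sum = 88+6+88+1+54+54+54+22+199+12+162 = 740 → 02 e4.
Outer input = (K'⊕opad) ∥ inner = 32 6c 32 6b 5c 5c 5c ∥ 02 e4.
Outer hash (tag): sum = 50+108+50+107+92+92+92+2+228 = 821 → 03 35.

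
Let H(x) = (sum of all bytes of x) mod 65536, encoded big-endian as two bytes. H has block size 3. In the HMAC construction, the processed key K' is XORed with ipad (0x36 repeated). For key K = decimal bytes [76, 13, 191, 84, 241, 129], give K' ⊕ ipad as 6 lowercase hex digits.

Key decimal bytes [76, 13, 191, 84, 241, 129] = 4c 0d bf 54 f1 81 is 6 bytes > B = 3, so hash it first: H(key) = 02 de, then zero-pad to 3 bytes: K' = 02 de 00.
XOR each byte with 0x36: 02⊕36=34, de⊕36=e8, 00⊕36=36.

34e836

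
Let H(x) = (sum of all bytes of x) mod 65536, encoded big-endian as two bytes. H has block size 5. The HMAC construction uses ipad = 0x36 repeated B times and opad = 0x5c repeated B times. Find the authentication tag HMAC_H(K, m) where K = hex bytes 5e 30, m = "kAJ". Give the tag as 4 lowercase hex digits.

018a

Key hex bytes 5e 30 is 2 bytes ≤ B = 5; zero-pad to 5 bytes: K' = 5e 30 00 00 00.
K' ⊕ ipad = 68 06 36 36 36.  K' ⊕ opad = 02 6c 5c 5c 5c.
Inner input = (K'⊕ipad) ∥ m = 68 06 36 36 36 ∥ 6b 41 4a.
Inner hash: sum = 104+6+54+54+54+107+65+74 = 518 → 02 06.
Outer input = (K'⊕opad) ∥ inner = 02 6c 5c 5c 5c ∥ 02 06.
Outer hash (tag): sum = 2+108+92+92+92+2+6 = 394 → 01 8a.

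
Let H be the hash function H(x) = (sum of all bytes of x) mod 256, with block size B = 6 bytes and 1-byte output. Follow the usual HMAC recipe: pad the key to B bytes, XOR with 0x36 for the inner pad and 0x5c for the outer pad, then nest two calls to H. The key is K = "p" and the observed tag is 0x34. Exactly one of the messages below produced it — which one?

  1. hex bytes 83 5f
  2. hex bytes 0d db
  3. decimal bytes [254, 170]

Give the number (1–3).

2

Key "p" = 70 is 1 byte ≤ B = 6; zero-pad to 6 bytes: K' = 70 00 00 00 00 00.
K' ⊕ ipad = 46 36 36 36 36 36; K' ⊕ opad = 2c 5c 5c 5c 5c 5c.
m1: inner = H(46 36 36 36 36 36 83 5f) = 36; tag = H(2c 5c 5c 5c 5c 5c 36) = 2e
m2: inner = H(46 36 36 36 36 36 0d db) = 3c; tag = H(2c 5c 5c 5c 5c 5c 3c) = 34 ← matches
m3: inner = H(46 36 36 36 36 36 fe aa) = fc; tag = H(2c 5c 5c 5c 5c 5c fc) = f4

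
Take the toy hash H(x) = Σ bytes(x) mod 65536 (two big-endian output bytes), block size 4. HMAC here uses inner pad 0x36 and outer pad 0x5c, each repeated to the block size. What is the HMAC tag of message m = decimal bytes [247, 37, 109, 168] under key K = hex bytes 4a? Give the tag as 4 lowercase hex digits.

Key hex bytes 4a is 1 byte ≤ B = 4; zero-pad to 4 bytes: K' = 4a 00 00 00.
K' ⊕ ipad = 7c 36 36 36.  K' ⊕ opad = 16 5c 5c 5c.
Inner input = (K'⊕ipad) ∥ m = 7c 36 36 36 ∥ f7 25 6d a8.
Inner hash: sum = 124+54+54+54+247+37+109+168 = 847 → 03 4f.
Outer input = (K'⊕opad) ∥ inner = 16 5c 5c 5c ∥ 03 4f.
Outer hash (tag): sum = 22+92+92+92+3+79 = 380 → 01 7c.

017c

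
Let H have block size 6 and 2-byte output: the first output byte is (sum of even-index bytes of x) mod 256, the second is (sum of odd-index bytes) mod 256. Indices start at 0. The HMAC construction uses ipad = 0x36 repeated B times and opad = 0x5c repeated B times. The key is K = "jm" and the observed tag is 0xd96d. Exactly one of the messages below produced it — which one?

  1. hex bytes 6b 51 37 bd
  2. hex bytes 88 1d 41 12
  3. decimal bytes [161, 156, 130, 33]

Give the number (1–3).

3

Key "jm" = 6a 6d is 2 bytes ≤ B = 6; zero-pad to 6 bytes: K' = 6a 6d 00 00 00 00.
K' ⊕ ipad = 5c 5b 36 36 36 36; K' ⊕ opad = 36 31 5c 5c 5c 5c.
m1: inner = H(5c 5b 36 36 36 36 6b 51 37 bd) = 6a d5; tag = H(36 31 5c 5c 5c 5c 6a d5) = 58be
m2: inner = H(5c 5b 36 36 36 36 88 1d 41 12) = 91 f6; tag = H(36 31 5c 5c 5c 5c 91 f6) = 7fdf
m3: inner = H(5c 5b 36 36 36 36 a1 9c 82 21) = eb 84; tag = H(36 31 5c 5c 5c 5c eb 84) = d96d ← matches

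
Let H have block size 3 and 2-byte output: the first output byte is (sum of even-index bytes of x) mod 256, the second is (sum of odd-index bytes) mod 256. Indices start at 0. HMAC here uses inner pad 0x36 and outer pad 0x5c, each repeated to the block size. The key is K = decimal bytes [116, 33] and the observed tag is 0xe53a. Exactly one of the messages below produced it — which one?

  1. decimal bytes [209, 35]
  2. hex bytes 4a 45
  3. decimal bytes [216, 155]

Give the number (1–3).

2

Key decimal bytes [116, 33] = 74 21 is 2 bytes ≤ B = 3; zero-pad to 3 bytes: K' = 74 21 00.
K' ⊕ ipad = 42 17 36; K' ⊕ opad = 28 7d 5c.
m1: inner = H(42 17 36 d1 23) = 9b e8; tag = H(28 7d 5c 9b e8) = 6c18
m2: inner = H(42 17 36 4a 45) = bd 61; tag = H(28 7d 5c bd 61) = e53a ← matches
m3: inner = H(42 17 36 d8 9b) = 13 ef; tag = H(28 7d 5c 13 ef) = 7390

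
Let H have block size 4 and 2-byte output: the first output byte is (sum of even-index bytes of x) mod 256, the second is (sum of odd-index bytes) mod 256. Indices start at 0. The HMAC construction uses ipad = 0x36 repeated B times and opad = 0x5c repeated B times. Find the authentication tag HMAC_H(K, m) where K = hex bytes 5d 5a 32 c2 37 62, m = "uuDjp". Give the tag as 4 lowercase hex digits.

Key hex bytes 5d 5a 32 c2 37 62 is 6 bytes > B = 4, so hash it first: H(key) = c6 7e, then zero-pad to 4 bytes: K' = c6 7e 00 00.
K' ⊕ ipad = f0 48 36 36.  K' ⊕ opad = 9a 22 5c 5c.
Inner input = (K'⊕ipad) ∥ m = f0 48 36 36 ∥ 75 75 44 6a 70.
Inner hash: even-index sum = 591 mod 256 = 79; odd-index sum = 349 mod 256 = 93 → 4f 5d.
Outer input = (K'⊕opad) ∥ inner = 9a 22 5c 5c ∥ 4f 5d.
Outer hash (tag): even-index sum = 325 mod 256 = 69; odd-index sum = 219 mod 256 = 219 → 45 db.

45db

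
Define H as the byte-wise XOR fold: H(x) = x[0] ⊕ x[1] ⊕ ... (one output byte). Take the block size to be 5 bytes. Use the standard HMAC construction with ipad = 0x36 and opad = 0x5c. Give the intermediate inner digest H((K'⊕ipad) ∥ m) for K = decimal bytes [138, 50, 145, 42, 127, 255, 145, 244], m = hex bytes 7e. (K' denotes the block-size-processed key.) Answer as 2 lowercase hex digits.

ae

Key decimal bytes [138, 50, 145, 42, 127, 255, 145, 244] = 8a 32 91 2a 7f ff 91 f4 is 8 bytes > B = 5, so hash it first: H(key) = e6, then zero-pad to 5 bytes: K' = e6 00 00 00 00.
K' ⊕ ipad = d0 36 36 36 36.
Inner input = d0 36 36 36 36 ∥ 7e.
Inner hash: XOR d0⊕36⊕36⊕36⊕36⊕7e = ae.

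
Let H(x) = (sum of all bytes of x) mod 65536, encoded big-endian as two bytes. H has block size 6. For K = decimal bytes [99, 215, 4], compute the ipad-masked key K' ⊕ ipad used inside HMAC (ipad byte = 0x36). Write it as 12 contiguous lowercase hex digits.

55e132363636

Key decimal bytes [99, 215, 4] = 63 d7 04 is 3 bytes ≤ B = 6; zero-pad to 6 bytes: K' = 63 d7 04 00 00 00.
XOR each byte with 0x36: 63⊕36=55, d7⊕36=e1, 04⊕36=32, 00⊕36=36, 00⊕36=36, 00⊕36=36.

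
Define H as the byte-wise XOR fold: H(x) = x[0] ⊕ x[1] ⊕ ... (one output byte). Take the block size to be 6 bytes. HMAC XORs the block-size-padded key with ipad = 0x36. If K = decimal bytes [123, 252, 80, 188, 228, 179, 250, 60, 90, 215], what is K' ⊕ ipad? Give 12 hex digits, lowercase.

Key decimal bytes [123, 252, 80, 188, 228, 179, 250, 60, 90, 215] = 7b fc 50 bc e4 b3 fa 3c 5a d7 is 10 bytes > B = 6, so hash it first: H(key) = 77, then zero-pad to 6 bytes: K' = 77 00 00 00 00 00.
XOR each byte with 0x36: 77⊕36=41, 00⊕36=36, 00⊕36=36, 00⊕36=36, 00⊕36=36, 00⊕36=36.

413636363636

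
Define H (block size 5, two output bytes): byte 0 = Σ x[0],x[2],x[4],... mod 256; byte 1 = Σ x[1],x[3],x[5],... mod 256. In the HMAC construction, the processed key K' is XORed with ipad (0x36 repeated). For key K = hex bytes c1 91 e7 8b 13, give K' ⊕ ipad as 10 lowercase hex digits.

Key hex bytes c1 91 e7 8b 13 is exactly B = 5 bytes: K' = c1 91 e7 8b 13.
XOR each byte with 0x36: c1⊕36=f7, 91⊕36=a7, e7⊕36=d1, 8b⊕36=bd, 13⊕36=25.

f7a7d1bd25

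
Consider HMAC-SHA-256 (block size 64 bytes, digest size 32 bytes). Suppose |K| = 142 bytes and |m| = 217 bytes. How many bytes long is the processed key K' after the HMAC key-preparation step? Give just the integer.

Key is 142 > 64 bytes, so it is hashed to 32 bytes then zero-padded to 64: |K'| = 64.

64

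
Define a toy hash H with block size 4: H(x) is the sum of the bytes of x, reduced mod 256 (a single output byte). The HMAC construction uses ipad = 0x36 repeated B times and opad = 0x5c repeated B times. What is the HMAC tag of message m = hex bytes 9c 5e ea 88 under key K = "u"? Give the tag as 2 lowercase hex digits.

8e

Key "u" = 75 is 1 byte ≤ B = 4; zero-pad to 4 bytes: K' = 75 00 00 00.
K' ⊕ ipad = 43 36 36 36.  K' ⊕ opad = 29 5c 5c 5c.
Inner input = (K'⊕ipad) ∥ m = 43 36 36 36 ∥ 9c 5e ea 88.
Inner hash: sum = 67+54+54+54+156+94+234+136 = 849; mod 256 = 81 → 51.
Outer input = (K'⊕opad) ∥ inner = 29 5c 5c 5c ∥ 51.
Outer hash (tag): sum = 41+92+92+92+81 = 398; mod 256 = 142 → 8e.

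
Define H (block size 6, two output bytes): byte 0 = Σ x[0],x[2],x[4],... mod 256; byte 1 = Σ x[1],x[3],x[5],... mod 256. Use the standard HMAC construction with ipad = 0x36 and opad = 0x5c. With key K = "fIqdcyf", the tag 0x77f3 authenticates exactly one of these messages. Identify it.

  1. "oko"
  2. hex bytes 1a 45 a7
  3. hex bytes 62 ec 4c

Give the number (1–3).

Key "fIqdcyf" = 66 49 71 64 63 79 66 is 7 bytes > B = 6, so hash it first: H(key) = a0 26, then zero-pad to 6 bytes: K' = a0 26 00 00 00 00.
K' ⊕ ipad = 96 10 36 36 36 36; K' ⊕ opad = fc 7a 5c 5c 5c 5c.
m1: inner = H(96 10 36 36 36 36 6f 6b 6f) = e0 e7; tag = H(fc 7a 5c 5c 5c 5c e0 e7) = 9419
m2: inner = H(96 10 36 36 36 36 1a 45 a7) = c3 c1; tag = H(fc 7a 5c 5c 5c 5c c3 c1) = 77f3 ← matches
m3: inner = H(96 10 36 36 36 36 62 ec 4c) = b0 68; tag = H(fc 7a 5c 5c 5c 5c b0 68) = 649a

2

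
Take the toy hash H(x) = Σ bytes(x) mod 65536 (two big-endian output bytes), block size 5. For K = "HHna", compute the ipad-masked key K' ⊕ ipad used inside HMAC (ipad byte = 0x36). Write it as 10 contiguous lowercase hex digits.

7e7e585736

Key "HHna" = 48 48 6e 61 is 4 bytes ≤ B = 5; zero-pad to 5 bytes: K' = 48 48 6e 61 00.
XOR each byte with 0x36: 48⊕36=7e, 48⊕36=7e, 6e⊕36=58, 61⊕36=57, 00⊕36=36.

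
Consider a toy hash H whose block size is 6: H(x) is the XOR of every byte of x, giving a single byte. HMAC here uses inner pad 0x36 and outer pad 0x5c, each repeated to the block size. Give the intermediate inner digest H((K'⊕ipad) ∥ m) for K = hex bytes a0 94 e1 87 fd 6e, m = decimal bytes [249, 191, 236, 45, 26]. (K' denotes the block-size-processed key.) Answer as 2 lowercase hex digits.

5c

Key hex bytes a0 94 e1 87 fd 6e is exactly B = 6 bytes: K' = a0 94 e1 87 fd 6e.
K' ⊕ ipad = 96 a2 d7 b1 cb 58.
Inner input = 96 a2 d7 b1 cb 58 ∥ f9 bf ec 2d 1a.
Inner hash: XOR 96⊕a2⊕d7⊕b1⊕cb⊕58⊕f9⊕bf⊕ec⊕2d⊕1a = 5c.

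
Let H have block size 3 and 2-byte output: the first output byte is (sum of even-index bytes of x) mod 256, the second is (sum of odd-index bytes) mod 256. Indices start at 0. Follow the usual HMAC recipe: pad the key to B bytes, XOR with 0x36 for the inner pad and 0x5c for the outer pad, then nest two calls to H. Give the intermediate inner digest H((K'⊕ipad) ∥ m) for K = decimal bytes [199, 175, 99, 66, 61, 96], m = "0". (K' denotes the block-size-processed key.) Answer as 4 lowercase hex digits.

Key decimal bytes [199, 175, 99, 66, 61, 96] = c7 af 63 42 3d 60 is 6 bytes > B = 3, so hash it first: H(key) = 67 51, then zero-pad to 3 bytes: K' = 67 51 00.
K' ⊕ ipad = 51 67 36.
Inner input = 51 67 36 ∥ 30.
Inner hash: even-index sum = 135 mod 256 = 135; odd-index sum = 151 mod 256 = 151 → 87 97.

8797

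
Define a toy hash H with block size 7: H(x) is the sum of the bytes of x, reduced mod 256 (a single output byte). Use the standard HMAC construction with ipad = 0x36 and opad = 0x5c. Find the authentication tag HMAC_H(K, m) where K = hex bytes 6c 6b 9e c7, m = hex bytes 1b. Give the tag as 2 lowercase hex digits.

Key hex bytes 6c 6b 9e c7 is 4 bytes ≤ B = 7; zero-pad to 7 bytes: K' = 6c 6b 9e c7 00 00 00.
K' ⊕ ipad = 5a 5d a8 f1 36 36 36.  K' ⊕ opad = 30 37 c2 9b 5c 5c 5c.
Inner input = (K'⊕ipad) ∥ m = 5a 5d a8 f1 36 36 36 ∥ 1b.
Inner hash: sum = 90+93+168+241+54+54+54+27 = 781; mod 256 = 13 → 0d.
Outer input = (K'⊕opad) ∥ inner = 30 37 c2 9b 5c 5c 5c ∥ 0d.
Outer hash (tag): sum = 48+55+194+155+92+92+92+13 = 741; mod 256 = 229 → e5.

e5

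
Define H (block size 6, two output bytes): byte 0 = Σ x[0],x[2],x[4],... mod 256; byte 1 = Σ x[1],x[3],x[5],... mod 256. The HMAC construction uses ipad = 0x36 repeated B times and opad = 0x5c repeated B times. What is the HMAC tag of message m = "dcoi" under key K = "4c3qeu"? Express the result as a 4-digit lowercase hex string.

3d40

Key "4c3qeu" = 34 63 33 71 65 75 is exactly B = 6 bytes: K' = 34 63 33 71 65 75.
K' ⊕ ipad = 02 55 05 47 53 43.  K' ⊕ opad = 68 3f 6f 2d 39 29.
Inner input = (K'⊕ipad) ∥ m = 02 55 05 47 53 43 ∥ 64 63 6f 69.
Inner hash: even-index sum = 301 mod 256 = 45; odd-index sum = 427 mod 256 = 171 → 2d ab.
Outer input = (K'⊕opad) ∥ inner = 68 3f 6f 2d 39 29 ∥ 2d ab.
Outer hash (tag): even-index sum = 317 mod 256 = 61; odd-index sum = 320 mod 256 = 64 → 3d 40.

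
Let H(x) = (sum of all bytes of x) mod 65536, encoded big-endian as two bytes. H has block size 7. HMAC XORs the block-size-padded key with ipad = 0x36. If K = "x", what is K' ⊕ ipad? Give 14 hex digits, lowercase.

Key "x" = 78 is 1 byte ≤ B = 7; zero-pad to 7 bytes: K' = 78 00 00 00 00 00 00.
XOR each byte with 0x36: 78⊕36=4e, 00⊕36=36, 00⊕36=36, 00⊕36=36, 00⊕36=36, 00⊕36=36, 00⊕36=36.

4e363636363636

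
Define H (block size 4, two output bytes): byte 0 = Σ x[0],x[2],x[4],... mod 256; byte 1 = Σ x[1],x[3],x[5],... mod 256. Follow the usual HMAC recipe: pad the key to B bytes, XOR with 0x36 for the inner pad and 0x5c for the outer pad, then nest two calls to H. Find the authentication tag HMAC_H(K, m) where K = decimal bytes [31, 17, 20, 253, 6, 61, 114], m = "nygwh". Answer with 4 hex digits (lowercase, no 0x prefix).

Key decimal bytes [31, 17, 20, 253, 6, 61, 114] = 1f 11 14 fd 06 3d 72 is 7 bytes > B = 4, so hash it first: H(key) = ab 4b, then zero-pad to 4 bytes: K' = ab 4b 00 00.
K' ⊕ ipad = 9d 7d 36 36.  K' ⊕ opad = f7 17 5c 5c.
Inner input = (K'⊕ipad) ∥ m = 9d 7d 36 36 ∥ 6e 79 67 77 68.
Inner hash: even-index sum = 528 mod 256 = 16; odd-index sum = 419 mod 256 = 163 → 10 a3.
Outer input = (K'⊕opad) ∥ inner = f7 17 5c 5c ∥ 10 a3.
Outer hash (tag): even-index sum = 355 mod 256 = 99; odd-index sum = 278 mod 256 = 22 → 63 16.

6316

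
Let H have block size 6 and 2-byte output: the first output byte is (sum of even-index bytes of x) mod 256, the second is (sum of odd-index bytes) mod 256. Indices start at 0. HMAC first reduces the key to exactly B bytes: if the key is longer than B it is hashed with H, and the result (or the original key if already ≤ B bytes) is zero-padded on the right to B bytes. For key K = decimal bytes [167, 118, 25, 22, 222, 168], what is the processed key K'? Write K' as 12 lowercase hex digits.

Key decimal bytes [167, 118, 25, 22, 222, 168] = a7 76 19 16 de a8 is exactly B = 6 bytes: K' = a7 76 19 16 de a8.

a7761916dea8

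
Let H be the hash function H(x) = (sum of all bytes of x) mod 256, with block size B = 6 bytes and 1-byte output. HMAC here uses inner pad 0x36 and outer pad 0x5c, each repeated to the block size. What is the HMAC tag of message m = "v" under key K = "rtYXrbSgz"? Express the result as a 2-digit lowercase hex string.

bc

Key "rtYXrbSgz" = 72 74 59 58 72 62 53 67 7a is 9 bytes > B = 6, so hash it first: H(key) = 9f, then zero-pad to 6 bytes: K' = 9f 00 00 00 00 00.
K' ⊕ ipad = a9 36 36 36 36 36.  K' ⊕ opad = c3 5c 5c 5c 5c 5c.
Inner input = (K'⊕ipad) ∥ m = a9 36 36 36 36 36 ∥ 76.
Inner hash: sum = 169+54+54+54+54+54+118 = 557; mod 256 = 45 → 2d.
Outer input = (K'⊕opad) ∥ inner = c3 5c 5c 5c 5c 5c ∥ 2d.
Outer hash (tag): sum = 195+92+92+92+92+92+45 = 700; mod 256 = 188 → bc.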